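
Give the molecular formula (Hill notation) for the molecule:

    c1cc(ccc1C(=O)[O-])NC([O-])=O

Heavy atoms from the SMILES: 8 C, 1 N, 4 O.
Implicit hydrogens by atom environment:
  4 × C (aromatic): 1 H each → 4
  2 × C (aromatic): no H
  2 × C: no H
  2 × O: no H
  2 × O (charge -1): no H
  1 × N: 1 H
  Total hydrogens = 5.
Net charge -2.
Molecular formula: [C8H5NO4]2-

[C8H5NO4]2-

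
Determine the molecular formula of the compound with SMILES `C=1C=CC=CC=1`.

Heavy atoms from the SMILES: 6 C.
Implicit hydrogens by atom environment:
  6 × C (aromatic): 1 H each → 6
  Total hydrogens = 6.
Molecular formula: C6H6

C6H6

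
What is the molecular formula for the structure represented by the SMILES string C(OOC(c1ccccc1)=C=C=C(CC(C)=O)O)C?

C15H16O4

Heavy atoms from the SMILES: 15 C, 4 O.
Implicit hydrogens by atom environment:
  5 × C (aromatic): 1 H each → 5
  5 × C: no H
  3 × O: no H
  2 × C: 3 H each → 6
  2 × C: 2 H each → 4
  1 × C (aromatic): no H
  1 × O: 1 H
  Total hydrogens = 16.
Molecular formula: C15H16O4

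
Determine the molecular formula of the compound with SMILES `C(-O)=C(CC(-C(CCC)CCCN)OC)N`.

Heavy atoms from the SMILES: 12 C, 2 N, 2 O.
Implicit hydrogens by atom environment:
  6 × C: 2 H each → 12
  3 × C: 1 H each → 3
  2 × C: 3 H each → 6
  2 × N: 2 H each → 4
  1 × C: no H
  1 × O: 1 H
  1 × O: no H
  Total hydrogens = 26.
Molecular formula: C12H26N2O2

C12H26N2O2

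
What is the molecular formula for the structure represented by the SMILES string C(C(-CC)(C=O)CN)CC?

C8H17NO

Heavy atoms from the SMILES: 8 C, 1 N, 1 O.
Implicit hydrogens by atom environment:
  4 × C: 2 H each → 8
  2 × C: 3 H each → 6
  1 × C: 1 H
  1 × C: no H
  1 × N: 2 H
  1 × O: no H
  Total hydrogens = 17.
Molecular formula: C8H17NO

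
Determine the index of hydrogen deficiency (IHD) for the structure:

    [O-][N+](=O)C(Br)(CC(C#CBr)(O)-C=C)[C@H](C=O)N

Molecular formula from the SMILES: C9H10Br2N2O4.
DoU = (2C + 2 + N − H − X)/2 = (2·9 + 2 + 2 − 10 − 2)/2 = 10/2 = 5.
(Structurally: 0 ring(s) + 5 π bond(s) = 5.)

5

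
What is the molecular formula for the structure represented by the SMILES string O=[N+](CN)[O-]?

Heavy atoms from the SMILES: 1 C, 2 N, 2 O.
Implicit hydrogens by atom environment:
  1 × C: 2 H
  1 × N: 2 H
  1 × N (charge +1): no H
  1 × O: no H
  1 × O (charge -1): no H
  Total hydrogens = 4.
Molecular formula: CH4N2O2

CH4N2O2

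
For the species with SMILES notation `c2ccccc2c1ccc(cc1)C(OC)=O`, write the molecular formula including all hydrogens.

C14H12O2

Heavy atoms from the SMILES: 14 C, 2 O.
Implicit hydrogens by atom environment:
  9 × C (aromatic): 1 H each → 9
  3 × C (aromatic): no H
  2 × O: no H
  1 × C: 3 H
  1 × C: no H
  Total hydrogens = 12.
Molecular formula: C14H12O2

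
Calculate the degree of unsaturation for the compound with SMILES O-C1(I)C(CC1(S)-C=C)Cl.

2

Molecular formula from the SMILES: C6H8ClIOS.
DoU = (2C + 2 + N − H − X)/2 = (2·6 + 2 + 0 − 8 − 2)/2 = 4/2 = 2.
(Structurally: 1 ring(s) + 1 π bond(s) = 2.)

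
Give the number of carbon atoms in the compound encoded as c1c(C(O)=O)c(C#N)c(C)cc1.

The symbol for carbon appears 9 times in the SMILES. Lowercase c denotes aromatic carbon and counts toward C.

9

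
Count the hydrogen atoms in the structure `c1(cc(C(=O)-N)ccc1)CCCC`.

15

Hydrogens are implicit in SMILES; fill each atom to its normal valence:
  4 × C (aromatic): 1 H each → 4
  3 × C: 2 H each → 6
  2 × C (aromatic): no H
  1 × C: 3 H
  1 × C: no H
  1 × N: 2 H
  1 × O: no H
  Total hydrogens = 15.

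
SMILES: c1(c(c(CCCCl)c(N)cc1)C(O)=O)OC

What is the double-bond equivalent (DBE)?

5

Molecular formula from the SMILES: C11H14ClNO3.
DoU = (2C + 2 + N − H − X)/2 = (2·11 + 2 + 1 − 14 − 1)/2 = 10/2 = 5.
(Structurally: 1 ring(s) + 4 π bond(s) = 5.)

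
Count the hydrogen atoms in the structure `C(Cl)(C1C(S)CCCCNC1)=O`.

14

Hydrogens are implicit in SMILES; fill each atom to its normal valence:
  5 × C: 2 H each → 10
  2 × C: 1 H each → 2
  1 × C: no H
  1 × Cl: no H
  1 × N: 1 H
  1 × O: no H
  1 × S: 1 H
  Total hydrogens = 14.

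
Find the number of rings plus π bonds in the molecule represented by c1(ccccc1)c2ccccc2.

8

Molecular formula from the SMILES: C12H10.
DoU = (2C + 2 + N − H − X)/2 = (2·12 + 2 + 0 − 10 − 0)/2 = 16/2 = 8.
(Structurally: 2 ring(s) + 6 π bond(s) = 8.)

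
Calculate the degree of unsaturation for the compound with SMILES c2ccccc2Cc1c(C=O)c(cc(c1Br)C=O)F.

Molecular formula from the SMILES: C15H10BrFO2.
DoU = (2C + 2 + N − H − X)/2 = (2·15 + 2 + 0 − 10 − 2)/2 = 20/2 = 10.
(Structurally: 2 ring(s) + 8 π bond(s) = 10.)

10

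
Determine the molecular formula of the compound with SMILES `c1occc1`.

C4H4O

Heavy atoms from the SMILES: 4 C, 1 O.
Implicit hydrogens by atom environment:
  4 × C (aromatic): 1 H each → 4
  1 × O (aromatic): no H
  Total hydrogens = 4.
Molecular formula: C4H4O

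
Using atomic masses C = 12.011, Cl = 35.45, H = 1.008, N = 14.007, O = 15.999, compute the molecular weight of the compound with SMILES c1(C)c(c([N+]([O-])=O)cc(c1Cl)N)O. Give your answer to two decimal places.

202.59

Molecular formula: C7H7ClN2O3.
M = 7×12.011 + 1×35.45 + 7×1.008 + 2×14.007 + 3×15.999 = 202.59 g/mol.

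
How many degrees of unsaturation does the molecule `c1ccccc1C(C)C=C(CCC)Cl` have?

Molecular formula from the SMILES: C13H17Cl.
DoU = (2C + 2 + N − H − X)/2 = (2·13 + 2 + 0 − 17 − 1)/2 = 10/2 = 5.
(Structurally: 1 ring(s) + 4 π bond(s) = 5.)

5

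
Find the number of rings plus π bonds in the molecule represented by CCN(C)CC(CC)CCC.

0

Molecular formula from the SMILES: C10H23N.
DoU = (2C + 2 + N − H − X)/2 = (2·10 + 2 + 1 − 23 − 0)/2 = 0/2 = 0.
(Structurally: 0 ring(s) + 0 π bond(s) = 0.)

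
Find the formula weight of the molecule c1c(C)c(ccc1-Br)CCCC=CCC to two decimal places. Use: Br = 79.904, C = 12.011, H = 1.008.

Molecular formula: C14H19Br.
M = 1×79.904 + 14×12.011 + 19×1.008 = 267.21 g/mol.

267.21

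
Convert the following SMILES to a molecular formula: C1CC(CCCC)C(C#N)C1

Heavy atoms from the SMILES: 10 C, 1 N.
Implicit hydrogens by atom environment:
  6 × C: 2 H each → 12
  2 × C: 1 H each → 2
  1 × C: 3 H
  1 × C: no H
  1 × N: no H
  Total hydrogens = 17.
Molecular formula: C10H17N

C10H17N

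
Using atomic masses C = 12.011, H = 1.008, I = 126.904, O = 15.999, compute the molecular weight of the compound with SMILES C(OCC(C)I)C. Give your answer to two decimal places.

214.05

Molecular formula: C5H11IO.
M = 5×12.011 + 11×1.008 + 1×126.904 + 1×15.999 = 214.05 g/mol.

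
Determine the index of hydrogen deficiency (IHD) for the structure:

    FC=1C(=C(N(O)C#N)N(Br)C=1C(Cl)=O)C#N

Molecular formula from the SMILES: C7HBrClFN4O2.
DoU = (2C + 2 + N − H − X)/2 = (2·7 + 2 + 4 − 1 − 3)/2 = 16/2 = 8.
(Structurally: 1 ring(s) + 7 π bond(s) = 8.)

8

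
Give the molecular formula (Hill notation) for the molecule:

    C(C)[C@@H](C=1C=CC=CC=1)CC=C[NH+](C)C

Heavy atoms from the SMILES: 14 C, 1 N.
Implicit hydrogens by atom environment:
  5 × C (aromatic): 1 H each → 5
  3 × C: 3 H each → 9
  3 × C: 1 H each → 3
  2 × C: 2 H each → 4
  1 × C (aromatic): no H
  1 × N (charge +1): 1 H
  Total hydrogens = 22.
Net charge +1.
Molecular formula: C14H22N+

C14H22N+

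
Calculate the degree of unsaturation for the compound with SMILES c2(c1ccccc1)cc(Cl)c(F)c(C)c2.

8

Molecular formula from the SMILES: C13H10ClF.
DoU = (2C + 2 + N − H − X)/2 = (2·13 + 2 + 0 − 10 − 2)/2 = 16/2 = 8.
(Structurally: 2 ring(s) + 6 π bond(s) = 8.)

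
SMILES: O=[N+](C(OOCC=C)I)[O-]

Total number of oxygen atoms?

The symbol for oxygen appears 4 times in the SMILES.

4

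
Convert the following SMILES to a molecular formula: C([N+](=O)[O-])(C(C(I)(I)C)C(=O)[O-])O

C5H6I2NO5-

Heavy atoms from the SMILES: 5 C, 2 I, 1 N, 5 O.
Implicit hydrogens by atom environment:
  2 × C: 1 H each → 2
  2 × C: no H
  2 × I: no H
  2 × O: no H
  2 × O (charge -1): no H
  1 × C: 3 H
  1 × N (charge +1): no H
  1 × O: 1 H
  Total hydrogens = 6.
Net charge -1.
Molecular formula: C5H6I2NO5-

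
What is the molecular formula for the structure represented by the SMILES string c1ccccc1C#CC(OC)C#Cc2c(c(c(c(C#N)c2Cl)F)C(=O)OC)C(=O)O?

Heavy atoms from the SMILES: 22 C, 1 Cl, 1 F, 1 N, 5 O.
Implicit hydrogens by atom environment:
  7 × C (aromatic): no H
  7 × C: no H
  5 × C (aromatic): 1 H each → 5
  4 × O: no H
  2 × C: 3 H each → 6
  1 × C: 1 H
  1 × Cl: no H
  1 × F: no H
  1 × N: no H
  1 × O: 1 H
  Total hydrogens = 13.
Molecular formula: C22H13ClFNO5

C22H13ClFNO5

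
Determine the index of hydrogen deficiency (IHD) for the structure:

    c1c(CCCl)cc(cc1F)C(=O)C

5

Molecular formula from the SMILES: C10H10ClFO.
DoU = (2C + 2 + N − H − X)/2 = (2·10 + 2 + 0 − 10 − 2)/2 = 10/2 = 5.
(Structurally: 1 ring(s) + 4 π bond(s) = 5.)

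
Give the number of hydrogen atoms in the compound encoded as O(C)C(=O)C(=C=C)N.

7

Hydrogens are implicit in SMILES; fill each atom to its normal valence:
  3 × C: no H
  2 × O: no H
  1 × C: 3 H
  1 × C: 2 H
  1 × N: 2 H
  Total hydrogens = 7.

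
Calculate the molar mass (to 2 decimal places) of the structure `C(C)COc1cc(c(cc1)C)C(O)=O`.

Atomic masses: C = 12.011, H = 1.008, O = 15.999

Molecular formula: C11H14O3.
M = 11×12.011 + 14×1.008 + 3×15.999 = 194.23 g/mol.

194.23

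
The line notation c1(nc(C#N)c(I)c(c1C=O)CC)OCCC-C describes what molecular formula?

C13H15IN2O2

Heavy atoms from the SMILES: 13 C, 1 I, 2 N, 2 O.
Implicit hydrogens by atom environment:
  5 × C (aromatic): no H
  4 × C: 2 H each → 8
  2 × C: 3 H each → 6
  2 × O: no H
  1 × C: 1 H
  1 × C: no H
  1 × I: no H
  1 × N (aromatic): no H
  1 × N: no H
  Total hydrogens = 15.
Molecular formula: C13H15IN2O2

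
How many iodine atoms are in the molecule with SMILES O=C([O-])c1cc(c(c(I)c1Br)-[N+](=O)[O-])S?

The symbol for iodine appears 1 time in the SMILES.

1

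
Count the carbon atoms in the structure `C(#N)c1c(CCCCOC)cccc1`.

12

The symbol for carbon appears 12 times in the SMILES. Lowercase c denotes aromatic carbon and counts toward C.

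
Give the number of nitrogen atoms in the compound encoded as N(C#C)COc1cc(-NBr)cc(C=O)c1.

The symbol for nitrogen appears 2 times in the SMILES.

2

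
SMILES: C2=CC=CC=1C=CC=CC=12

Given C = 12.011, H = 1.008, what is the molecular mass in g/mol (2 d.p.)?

128.17

Molecular formula: C10H8.
M = 10×12.011 + 8×1.008 = 128.17 g/mol.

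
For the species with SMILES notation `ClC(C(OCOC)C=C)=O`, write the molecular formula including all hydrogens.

Heavy atoms from the SMILES: 6 C, 1 Cl, 3 O.
Implicit hydrogens by atom environment:
  3 × O: no H
  2 × C: 2 H each → 4
  2 × C: 1 H each → 2
  1 × C: 3 H
  1 × C: no H
  1 × Cl: no H
  Total hydrogens = 9.
Molecular formula: C6H9ClO3

C6H9ClO3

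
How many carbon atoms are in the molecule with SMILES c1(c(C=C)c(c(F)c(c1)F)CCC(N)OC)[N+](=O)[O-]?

12

The symbol for carbon appears 12 times in the SMILES. Lowercase c denotes aromatic carbon and counts toward C.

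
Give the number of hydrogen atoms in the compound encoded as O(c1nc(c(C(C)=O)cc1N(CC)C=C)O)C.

Hydrogens are implicit in SMILES; fill each atom to its normal valence:
  4 × C (aromatic): no H
  3 × C: 3 H each → 9
  2 × C: 2 H each → 4
  2 × O: no H
  1 × C (aromatic): 1 H
  1 × C: 1 H
  1 × C: no H
  1 × N (aromatic): no H
  1 × N: no H
  1 × O: 1 H
  Total hydrogens = 16.

16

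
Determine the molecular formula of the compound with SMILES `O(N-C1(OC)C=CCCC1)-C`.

Heavy atoms from the SMILES: 8 C, 1 N, 2 O.
Implicit hydrogens by atom environment:
  3 × C: 2 H each → 6
  2 × C: 3 H each → 6
  2 × C: 1 H each → 2
  2 × O: no H
  1 × C: no H
  1 × N: 1 H
  Total hydrogens = 15.
Molecular formula: C8H15NO2

C8H15NO2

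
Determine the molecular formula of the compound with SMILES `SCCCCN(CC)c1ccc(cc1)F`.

C12H18FNS

Heavy atoms from the SMILES: 12 C, 1 F, 1 N, 1 S.
Implicit hydrogens by atom environment:
  5 × C: 2 H each → 10
  4 × C (aromatic): 1 H each → 4
  2 × C (aromatic): no H
  1 × C: 3 H
  1 × F: no H
  1 × N: no H
  1 × S: 1 H
  Total hydrogens = 18.
Molecular formula: C12H18FNS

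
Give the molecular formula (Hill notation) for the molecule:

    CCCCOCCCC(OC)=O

C9H18O3

Heavy atoms from the SMILES: 9 C, 3 O.
Implicit hydrogens by atom environment:
  6 × C: 2 H each → 12
  3 × O: no H
  2 × C: 3 H each → 6
  1 × C: no H
  Total hydrogens = 18.
Molecular formula: C9H18O3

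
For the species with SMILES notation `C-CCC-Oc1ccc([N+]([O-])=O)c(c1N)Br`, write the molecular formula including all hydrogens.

Heavy atoms from the SMILES: 1 Br, 10 C, 2 N, 3 O.
Implicit hydrogens by atom environment:
  4 × C (aromatic): no H
  3 × C: 2 H each → 6
  2 × C (aromatic): 1 H each → 2
  2 × O: no H
  1 × Br: no H
  1 × C: 3 H
  1 × N: 2 H
  1 × N (charge +1): no H
  1 × O (charge -1): no H
  Total hydrogens = 13.
Molecular formula: C10H13BrN2O3

C10H13BrN2O3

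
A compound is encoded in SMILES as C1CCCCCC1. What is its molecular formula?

Heavy atoms from the SMILES: 7 C.
Implicit hydrogens by atom environment:
  7 × C: 2 H each → 14
  Total hydrogens = 14.
Molecular formula: C7H14

C7H14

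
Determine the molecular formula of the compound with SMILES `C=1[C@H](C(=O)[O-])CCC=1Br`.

C6H6BrO2-

Heavy atoms from the SMILES: 1 Br, 6 C, 2 O.
Implicit hydrogens by atom environment:
  2 × C: 2 H each → 4
  2 × C: 1 H each → 2
  2 × C: no H
  1 × Br: no H
  1 × O: no H
  1 × O (charge -1): no H
  Total hydrogens = 6.
Net charge -1.
Molecular formula: C6H6BrO2-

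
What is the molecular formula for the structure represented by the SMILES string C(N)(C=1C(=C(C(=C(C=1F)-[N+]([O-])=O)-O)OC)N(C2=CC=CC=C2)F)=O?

Heavy atoms from the SMILES: 14 C, 2 F, 3 N, 5 O.
Implicit hydrogens by atom environment:
  7 × C (aromatic): no H
  5 × C (aromatic): 1 H each → 5
  3 × O: no H
  2 × F: no H
  1 × C: 3 H
  1 × C: no H
  1 × N: 2 H
  1 × N (charge +1): no H
  1 × N: no H
  1 × O: 1 H
  1 × O (charge -1): no H
  Total hydrogens = 11.
Molecular formula: C14H11F2N3O5

C14H11F2N3O5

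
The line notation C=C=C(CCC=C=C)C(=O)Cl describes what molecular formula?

C9H9ClO

Heavy atoms from the SMILES: 9 C, 1 Cl, 1 O.
Implicit hydrogens by atom environment:
  4 × C: 2 H each → 8
  4 × C: no H
  1 × C: 1 H
  1 × Cl: no H
  1 × O: no H
  Total hydrogens = 9.
Molecular formula: C9H9ClO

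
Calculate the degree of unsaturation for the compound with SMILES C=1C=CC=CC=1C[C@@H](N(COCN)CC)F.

4

Molecular formula from the SMILES: C12H19FN2O.
DoU = (2C + 2 + N − H − X)/2 = (2·12 + 2 + 2 − 19 − 1)/2 = 8/2 = 4.
(Structurally: 1 ring(s) + 3 π bond(s) = 4.)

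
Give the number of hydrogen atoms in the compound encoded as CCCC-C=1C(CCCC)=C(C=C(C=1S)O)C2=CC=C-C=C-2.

Hydrogens are implicit in SMILES; fill each atom to its normal valence:
  6 × C: 2 H each → 12
  6 × C (aromatic): 1 H each → 6
  6 × C (aromatic): no H
  2 × C: 3 H each → 6
  1 × O: 1 H
  1 × S: 1 H
  Total hydrogens = 26.

26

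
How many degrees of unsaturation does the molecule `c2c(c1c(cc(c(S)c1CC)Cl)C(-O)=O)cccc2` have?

9

Molecular formula from the SMILES: C15H13ClO2S.
DoU = (2C + 2 + N − H − X)/2 = (2·15 + 2 + 0 − 13 − 1)/2 = 18/2 = 9.
(Structurally: 2 ring(s) + 7 π bond(s) = 9.)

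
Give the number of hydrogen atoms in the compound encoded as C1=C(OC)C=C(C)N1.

9

Hydrogens are implicit in SMILES; fill each atom to its normal valence:
  2 × C: 3 H each → 6
  2 × C (aromatic): 1 H each → 2
  2 × C (aromatic): no H
  1 × N (aromatic): 1 H
  1 × O: no H
  Total hydrogens = 9.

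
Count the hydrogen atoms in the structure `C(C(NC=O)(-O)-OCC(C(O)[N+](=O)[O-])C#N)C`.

Hydrogens are implicit in SMILES; fill each atom to its normal valence:
  3 × C: 1 H each → 3
  3 × O: no H
  2 × C: 2 H each → 4
  2 × C: no H
  2 × O: 1 H each → 2
  1 × C: 3 H
  1 × N: 1 H
  1 × N: no H
  1 × N (charge +1): no H
  1 × O (charge -1): no H
  Total hydrogens = 13.

13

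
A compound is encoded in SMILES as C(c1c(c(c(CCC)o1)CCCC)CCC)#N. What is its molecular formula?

C15H23NO

Heavy atoms from the SMILES: 15 C, 1 N, 1 O.
Implicit hydrogens by atom environment:
  7 × C: 2 H each → 14
  4 × C (aromatic): no H
  3 × C: 3 H each → 9
  1 × C: no H
  1 × N: no H
  1 × O (aromatic): no H
  Total hydrogens = 23.
Molecular formula: C15H23NO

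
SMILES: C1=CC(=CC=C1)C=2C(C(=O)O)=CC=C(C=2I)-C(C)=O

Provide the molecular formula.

Heavy atoms from the SMILES: 15 C, 1 I, 3 O.
Implicit hydrogens by atom environment:
  7 × C (aromatic): 1 H each → 7
  5 × C (aromatic): no H
  2 × C: no H
  2 × O: no H
  1 × C: 3 H
  1 × I: no H
  1 × O: 1 H
  Total hydrogens = 11.
Molecular formula: C15H11IO3

C15H11IO3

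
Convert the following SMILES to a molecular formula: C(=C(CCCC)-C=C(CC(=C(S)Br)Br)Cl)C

Heavy atoms from the SMILES: 2 Br, 12 C, 1 Cl, 1 S.
Implicit hydrogens by atom environment:
  4 × C: 2 H each → 8
  4 × C: no H
  2 × Br: no H
  2 × C: 3 H each → 6
  2 × C: 1 H each → 2
  1 × Cl: no H
  1 × S: 1 H
  Total hydrogens = 17.
Molecular formula: C12H17Br2ClS

C12H17Br2ClS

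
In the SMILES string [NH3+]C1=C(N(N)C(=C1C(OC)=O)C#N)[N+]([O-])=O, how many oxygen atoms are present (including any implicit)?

The symbol for oxygen appears 4 times in the SMILES.

4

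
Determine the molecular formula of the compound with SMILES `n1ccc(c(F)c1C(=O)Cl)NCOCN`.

C8H9ClFN3O2

Heavy atoms from the SMILES: 8 C, 1 Cl, 1 F, 3 N, 2 O.
Implicit hydrogens by atom environment:
  3 × C (aromatic): no H
  2 × C: 2 H each → 4
  2 × C (aromatic): 1 H each → 2
  2 × O: no H
  1 × C: no H
  1 × Cl: no H
  1 × F: no H
  1 × N: 2 H
  1 × N: 1 H
  1 × N (aromatic): no H
  Total hydrogens = 9.
Molecular formula: C8H9ClFN3O2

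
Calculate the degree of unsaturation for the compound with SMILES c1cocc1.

Molecular formula from the SMILES: C4H4O.
DoU = (2C + 2 + N − H − X)/2 = (2·4 + 2 + 0 − 4 − 0)/2 = 6/2 = 3.
(Structurally: 1 ring(s) + 2 π bond(s) = 3.)

3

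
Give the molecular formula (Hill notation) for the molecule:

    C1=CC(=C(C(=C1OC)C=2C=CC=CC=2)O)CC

C15H16O2

Heavy atoms from the SMILES: 15 C, 2 O.
Implicit hydrogens by atom environment:
  7 × C (aromatic): 1 H each → 7
  5 × C (aromatic): no H
  2 × C: 3 H each → 6
  1 × C: 2 H
  1 × O: 1 H
  1 × O: no H
  Total hydrogens = 16.
Molecular formula: C15H16O2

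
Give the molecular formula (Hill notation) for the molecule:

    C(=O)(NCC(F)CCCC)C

Heavy atoms from the SMILES: 8 C, 1 F, 1 N, 1 O.
Implicit hydrogens by atom environment:
  4 × C: 2 H each → 8
  2 × C: 3 H each → 6
  1 × C: 1 H
  1 × C: no H
  1 × F: no H
  1 × N: 1 H
  1 × O: no H
  Total hydrogens = 16.
Molecular formula: C8H16FNO

C8H16FNO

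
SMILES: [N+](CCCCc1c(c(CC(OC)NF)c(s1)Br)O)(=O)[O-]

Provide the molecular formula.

C11H16BrFN2O4S

Heavy atoms from the SMILES: 1 Br, 11 C, 1 F, 2 N, 4 O, 1 S.
Implicit hydrogens by atom environment:
  5 × C: 2 H each → 10
  4 × C (aromatic): no H
  2 × O: no H
  1 × Br: no H
  1 × C: 3 H
  1 × C: 1 H
  1 × F: no H
  1 × N: 1 H
  1 × N (charge +1): no H
  1 × O: 1 H
  1 × O (charge -1): no H
  1 × S (aromatic): no H
  Total hydrogens = 16.
Molecular formula: C11H16BrFN2O4S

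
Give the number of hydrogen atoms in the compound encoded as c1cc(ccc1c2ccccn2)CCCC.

Hydrogens are implicit in SMILES; fill each atom to its normal valence:
  8 × C (aromatic): 1 H each → 8
  3 × C: 2 H each → 6
  3 × C (aromatic): no H
  1 × C: 3 H
  1 × N (aromatic): no H
  Total hydrogens = 17.

17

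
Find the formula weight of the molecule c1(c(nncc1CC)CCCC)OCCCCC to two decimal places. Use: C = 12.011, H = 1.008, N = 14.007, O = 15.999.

Molecular formula: C15H26N2O.
M = 15×12.011 + 26×1.008 + 2×14.007 + 1×15.999 = 250.39 g/mol.

250.39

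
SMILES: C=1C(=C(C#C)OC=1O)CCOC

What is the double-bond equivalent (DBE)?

Molecular formula from the SMILES: C9H10O3.
DoU = (2C + 2 + N − H − X)/2 = (2·9 + 2 + 0 − 10 − 0)/2 = 10/2 = 5.
(Structurally: 1 ring(s) + 4 π bond(s) = 5.)

5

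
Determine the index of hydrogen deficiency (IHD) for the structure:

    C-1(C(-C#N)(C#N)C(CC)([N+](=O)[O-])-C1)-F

Molecular formula from the SMILES: C8H8FN3O2.
DoU = (2C + 2 + N − H − X)/2 = (2·8 + 2 + 3 − 8 − 1)/2 = 12/2 = 6.
(Structurally: 1 ring(s) + 5 π bond(s) = 6.)

6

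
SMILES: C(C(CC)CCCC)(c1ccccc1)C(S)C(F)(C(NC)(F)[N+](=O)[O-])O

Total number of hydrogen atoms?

Hydrogens are implicit in SMILES; fill each atom to its normal valence:
  5 × C (aromatic): 1 H each → 5
  4 × C: 2 H each → 8
  3 × C: 3 H each → 9
  3 × C: 1 H each → 3
  2 × C: no H
  2 × F: no H
  1 × C (aromatic): no H
  1 × N: 1 H
  1 × N (charge +1): no H
  1 × O: 1 H
  1 × O: no H
  1 × O (charge -1): no H
  1 × S: 1 H
  Total hydrogens = 28.

28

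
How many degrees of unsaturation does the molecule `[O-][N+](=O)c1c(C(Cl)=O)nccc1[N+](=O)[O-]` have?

Molecular formula from the SMILES: C6H2ClN3O5.
DoU = (2C + 2 + N − H − X)/2 = (2·6 + 2 + 3 − 2 − 1)/2 = 14/2 = 7.
(Structurally: 1 ring(s) + 6 π bond(s) = 7.)

7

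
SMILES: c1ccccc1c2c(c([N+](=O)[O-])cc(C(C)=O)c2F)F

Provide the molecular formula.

Heavy atoms from the SMILES: 14 C, 2 F, 1 N, 3 O.
Implicit hydrogens by atom environment:
  6 × C (aromatic): 1 H each → 6
  6 × C (aromatic): no H
  2 × F: no H
  2 × O: no H
  1 × C: 3 H
  1 × C: no H
  1 × N (charge +1): no H
  1 × O (charge -1): no H
  Total hydrogens = 9.
Molecular formula: C14H9F2NO3

C14H9F2NO3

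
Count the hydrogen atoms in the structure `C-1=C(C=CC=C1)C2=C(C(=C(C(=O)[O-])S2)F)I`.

5

Hydrogens are implicit in SMILES; fill each atom to its normal valence:
  5 × C (aromatic): 1 H each → 5
  5 × C (aromatic): no H
  1 × C: no H
  1 × F: no H
  1 × I: no H
  1 × O: no H
  1 × O (charge -1): no H
  1 × S (aromatic): no H
  Total hydrogens = 5.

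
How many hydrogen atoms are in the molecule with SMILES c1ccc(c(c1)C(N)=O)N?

Hydrogens are implicit in SMILES; fill each atom to its normal valence:
  4 × C (aromatic): 1 H each → 4
  2 × C (aromatic): no H
  2 × N: 2 H each → 4
  1 × C: no H
  1 × O: no H
  Total hydrogens = 8.

8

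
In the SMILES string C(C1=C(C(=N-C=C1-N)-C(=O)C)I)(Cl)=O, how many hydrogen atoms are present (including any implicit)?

Hydrogens are implicit in SMILES; fill each atom to its normal valence:
  4 × C (aromatic): no H
  2 × C: no H
  2 × O: no H
  1 × C: 3 H
  1 × C (aromatic): 1 H
  1 × Cl: no H
  1 × I: no H
  1 × N: 2 H
  1 × N (aromatic): no H
  Total hydrogens = 6.

6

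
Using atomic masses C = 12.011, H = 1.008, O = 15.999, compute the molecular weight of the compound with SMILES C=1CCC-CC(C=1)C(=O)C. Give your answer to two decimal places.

Molecular formula: C9H14O.
M = 9×12.011 + 14×1.008 + 1×15.999 = 138.21 g/mol.

138.21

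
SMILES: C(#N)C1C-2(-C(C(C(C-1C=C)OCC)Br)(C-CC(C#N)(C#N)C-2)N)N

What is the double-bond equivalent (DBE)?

Molecular formula from the SMILES: C17H22BrN5O.
DoU = (2C + 2 + N − H − X)/2 = (2·17 + 2 + 5 − 22 − 1)/2 = 18/2 = 9.
(Structurally: 2 ring(s) + 7 π bond(s) = 9.)

9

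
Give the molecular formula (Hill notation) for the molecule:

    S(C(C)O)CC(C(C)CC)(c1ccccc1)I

Heavy atoms from the SMILES: 14 C, 1 I, 1 O, 1 S.
Implicit hydrogens by atom environment:
  5 × C (aromatic): 1 H each → 5
  3 × C: 3 H each → 9
  2 × C: 2 H each → 4
  2 × C: 1 H each → 2
  1 × C: no H
  1 × C (aromatic): no H
  1 × I: no H
  1 × O: 1 H
  1 × S: no H
  Total hydrogens = 21.
Molecular formula: C14H21IOS

C14H21IOS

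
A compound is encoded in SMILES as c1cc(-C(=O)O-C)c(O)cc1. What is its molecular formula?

C8H8O3

Heavy atoms from the SMILES: 8 C, 3 O.
Implicit hydrogens by atom environment:
  4 × C (aromatic): 1 H each → 4
  2 × C (aromatic): no H
  2 × O: no H
  1 × C: 3 H
  1 × C: no H
  1 × O: 1 H
  Total hydrogens = 8.
Molecular formula: C8H8O3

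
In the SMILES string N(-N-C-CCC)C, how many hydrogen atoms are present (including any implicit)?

14

Hydrogens are implicit in SMILES; fill each atom to its normal valence:
  3 × C: 2 H each → 6
  2 × C: 3 H each → 6
  2 × N: 1 H each → 2
  Total hydrogens = 14.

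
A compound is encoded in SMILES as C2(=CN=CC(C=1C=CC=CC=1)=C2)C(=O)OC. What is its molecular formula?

C13H11NO2

Heavy atoms from the SMILES: 13 C, 1 N, 2 O.
Implicit hydrogens by atom environment:
  8 × C (aromatic): 1 H each → 8
  3 × C (aromatic): no H
  2 × O: no H
  1 × C: 3 H
  1 × C: no H
  1 × N (aromatic): no H
  Total hydrogens = 11.
Molecular formula: C13H11NO2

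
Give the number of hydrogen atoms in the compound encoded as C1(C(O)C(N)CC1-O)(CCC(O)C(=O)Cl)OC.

Hydrogens are implicit in SMILES; fill each atom to its normal valence:
  4 × C: 1 H each → 4
  3 × C: 2 H each → 6
  3 × O: 1 H each → 3
  2 × C: no H
  2 × O: no H
  1 × C: 3 H
  1 × Cl: no H
  1 × N: 2 H
  Total hydrogens = 18.

18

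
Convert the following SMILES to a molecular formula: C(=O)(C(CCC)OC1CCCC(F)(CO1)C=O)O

C12H19FO5

Heavy atoms from the SMILES: 12 C, 1 F, 5 O.
Implicit hydrogens by atom environment:
  6 × C: 2 H each → 12
  4 × O: no H
  3 × C: 1 H each → 3
  2 × C: no H
  1 × C: 3 H
  1 × F: no H
  1 × O: 1 H
  Total hydrogens = 19.
Molecular formula: C12H19FO5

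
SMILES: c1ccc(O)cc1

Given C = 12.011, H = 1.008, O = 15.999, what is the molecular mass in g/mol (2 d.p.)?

94.11

Molecular formula: C6H6O.
M = 6×12.011 + 6×1.008 + 1×15.999 = 94.11 g/mol.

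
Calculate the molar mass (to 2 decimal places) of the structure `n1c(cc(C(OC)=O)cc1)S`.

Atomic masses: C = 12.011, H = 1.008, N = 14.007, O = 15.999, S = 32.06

169.20

Molecular formula: C7H7NO2S.
M = 7×12.011 + 7×1.008 + 1×14.007 + 2×15.999 + 1×32.06 = 169.20 g/mol.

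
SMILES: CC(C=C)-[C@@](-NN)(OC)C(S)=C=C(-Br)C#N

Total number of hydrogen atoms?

Hydrogens are implicit in SMILES; fill each atom to its normal valence:
  5 × C: no H
  2 × C: 3 H each → 6
  2 × C: 1 H each → 2
  1 × Br: no H
  1 × C: 2 H
  1 × N: 2 H
  1 × N: 1 H
  1 × N: no H
  1 × O: no H
  1 × S: 1 H
  Total hydrogens = 14.

14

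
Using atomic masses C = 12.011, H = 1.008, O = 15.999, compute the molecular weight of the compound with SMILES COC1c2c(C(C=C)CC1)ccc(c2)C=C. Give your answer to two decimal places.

214.31

Molecular formula: C15H18O.
M = 15×12.011 + 18×1.008 + 1×15.999 = 214.31 g/mol.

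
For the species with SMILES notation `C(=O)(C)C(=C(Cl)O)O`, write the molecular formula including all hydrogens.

Heavy atoms from the SMILES: 4 C, 1 Cl, 3 O.
Implicit hydrogens by atom environment:
  3 × C: no H
  2 × O: 1 H each → 2
  1 × C: 3 H
  1 × Cl: no H
  1 × O: no H
  Total hydrogens = 5.
Molecular formula: C4H5ClO3

C4H5ClO3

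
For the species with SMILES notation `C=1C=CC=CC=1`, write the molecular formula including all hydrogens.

Heavy atoms from the SMILES: 6 C.
Implicit hydrogens by atom environment:
  6 × C (aromatic): 1 H each → 6
  Total hydrogens = 6.
Molecular formula: C6H6

C6H6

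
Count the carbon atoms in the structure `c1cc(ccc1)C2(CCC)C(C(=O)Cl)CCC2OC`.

16

The symbol for carbon appears 16 times in the SMILES. Lowercase c denotes aromatic carbon and counts toward C.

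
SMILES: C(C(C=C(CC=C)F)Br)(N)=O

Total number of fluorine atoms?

The symbol for fluorine appears 1 time in the SMILES.

1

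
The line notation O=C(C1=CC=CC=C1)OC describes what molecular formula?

C8H8O2

Heavy atoms from the SMILES: 8 C, 2 O.
Implicit hydrogens by atom environment:
  5 × C (aromatic): 1 H each → 5
  2 × O: no H
  1 × C: 3 H
  1 × C (aromatic): no H
  1 × C: no H
  Total hydrogens = 8.
Molecular formula: C8H8O2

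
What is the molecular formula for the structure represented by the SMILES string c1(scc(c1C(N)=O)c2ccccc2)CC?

C13H13NOS

Heavy atoms from the SMILES: 13 C, 1 N, 1 O, 1 S.
Implicit hydrogens by atom environment:
  6 × C (aromatic): 1 H each → 6
  4 × C (aromatic): no H
  1 × C: 3 H
  1 × C: 2 H
  1 × C: no H
  1 × N: 2 H
  1 × O: no H
  1 × S (aromatic): no H
  Total hydrogens = 13.
Molecular formula: C13H13NOS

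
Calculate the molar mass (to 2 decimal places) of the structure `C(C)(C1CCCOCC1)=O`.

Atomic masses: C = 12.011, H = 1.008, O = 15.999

142.20

Molecular formula: C8H14O2.
M = 8×12.011 + 14×1.008 + 2×15.999 = 142.20 g/mol.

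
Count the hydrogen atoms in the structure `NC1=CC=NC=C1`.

6

Hydrogens are implicit in SMILES; fill each atom to its normal valence:
  4 × C (aromatic): 1 H each → 4
  1 × C (aromatic): no H
  1 × N: 2 H
  1 × N (aromatic): no H
  Total hydrogens = 6.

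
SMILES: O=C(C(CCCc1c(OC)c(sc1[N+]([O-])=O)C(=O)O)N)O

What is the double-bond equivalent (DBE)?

Molecular formula from the SMILES: C11H14N2O7S.
DoU = (2C + 2 + N − H − X)/2 = (2·11 + 2 + 2 − 14 − 0)/2 = 12/2 = 6.
(Structurally: 1 ring(s) + 5 π bond(s) = 6.)

6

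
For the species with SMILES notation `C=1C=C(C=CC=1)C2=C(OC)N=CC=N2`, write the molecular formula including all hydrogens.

Heavy atoms from the SMILES: 11 C, 2 N, 1 O.
Implicit hydrogens by atom environment:
  7 × C (aromatic): 1 H each → 7
  3 × C (aromatic): no H
  2 × N (aromatic): no H
  1 × C: 3 H
  1 × O: no H
  Total hydrogens = 10.
Molecular formula: C11H10N2O

C11H10N2O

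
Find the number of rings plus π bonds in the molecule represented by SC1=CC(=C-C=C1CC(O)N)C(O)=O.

5

Molecular formula from the SMILES: C9H11NO3S.
DoU = (2C + 2 + N − H − X)/2 = (2·9 + 2 + 1 − 11 − 0)/2 = 10/2 = 5.
(Structurally: 1 ring(s) + 4 π bond(s) = 5.)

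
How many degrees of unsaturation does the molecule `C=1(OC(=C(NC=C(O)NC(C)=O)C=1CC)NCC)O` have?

5

Molecular formula from the SMILES: C12H19N3O4.
DoU = (2C + 2 + N − H − X)/2 = (2·12 + 2 + 3 − 19 − 0)/2 = 10/2 = 5.
(Structurally: 1 ring(s) + 4 π bond(s) = 5.)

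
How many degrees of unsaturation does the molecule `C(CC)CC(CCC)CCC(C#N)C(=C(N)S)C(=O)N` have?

4

Molecular formula from the SMILES: C15H27N3OS.
DoU = (2C + 2 + N − H − X)/2 = (2·15 + 2 + 3 − 27 − 0)/2 = 8/2 = 4.
(Structurally: 0 ring(s) + 4 π bond(s) = 4.)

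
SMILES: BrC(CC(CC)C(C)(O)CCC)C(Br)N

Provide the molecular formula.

C11H23Br2NO

Heavy atoms from the SMILES: 2 Br, 11 C, 1 N, 1 O.
Implicit hydrogens by atom environment:
  4 × C: 2 H each → 8
  3 × C: 3 H each → 9
  3 × C: 1 H each → 3
  2 × Br: no H
  1 × C: no H
  1 × N: 2 H
  1 × O: 1 H
  Total hydrogens = 23.
Molecular formula: C11H23Br2NO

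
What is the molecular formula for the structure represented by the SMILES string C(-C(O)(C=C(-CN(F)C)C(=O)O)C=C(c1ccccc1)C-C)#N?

Heavy atoms from the SMILES: 17 C, 1 F, 2 N, 3 O.
Implicit hydrogens by atom environment:
  5 × C (aromatic): 1 H each → 5
  5 × C: no H
  2 × C: 3 H each → 6
  2 × C: 2 H each → 4
  2 × C: 1 H each → 2
  2 × N: no H
  2 × O: 1 H each → 2
  1 × C (aromatic): no H
  1 × F: no H
  1 × O: no H
  Total hydrogens = 19.
Molecular formula: C17H19FN2O3

C17H19FN2O3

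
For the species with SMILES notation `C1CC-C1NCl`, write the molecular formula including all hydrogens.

Heavy atoms from the SMILES: 4 C, 1 Cl, 1 N.
Implicit hydrogens by atom environment:
  3 × C: 2 H each → 6
  1 × C: 1 H
  1 × Cl: no H
  1 × N: 1 H
  Total hydrogens = 8.
Molecular formula: C4H8ClN

C4H8ClN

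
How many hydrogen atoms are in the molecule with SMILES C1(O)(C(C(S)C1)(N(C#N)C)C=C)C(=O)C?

14

Hydrogens are implicit in SMILES; fill each atom to its normal valence:
  4 × C: no H
  2 × C: 3 H each → 6
  2 × C: 2 H each → 4
  2 × C: 1 H each → 2
  2 × N: no H
  1 × O: 1 H
  1 × O: no H
  1 × S: 1 H
  Total hydrogens = 14.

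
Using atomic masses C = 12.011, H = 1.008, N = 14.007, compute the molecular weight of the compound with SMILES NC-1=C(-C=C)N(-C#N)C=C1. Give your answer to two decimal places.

133.15

Molecular formula: C7H7N3.
M = 7×12.011 + 7×1.008 + 3×14.007 = 133.15 g/mol.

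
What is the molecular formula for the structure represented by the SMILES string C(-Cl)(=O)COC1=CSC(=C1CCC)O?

C9H11ClO3S

Heavy atoms from the SMILES: 9 C, 1 Cl, 3 O, 1 S.
Implicit hydrogens by atom environment:
  3 × C: 2 H each → 6
  3 × C (aromatic): no H
  2 × O: no H
  1 × C: 3 H
  1 × C (aromatic): 1 H
  1 × C: no H
  1 × Cl: no H
  1 × O: 1 H
  1 × S (aromatic): no H
  Total hydrogens = 11.
Molecular formula: C9H11ClO3S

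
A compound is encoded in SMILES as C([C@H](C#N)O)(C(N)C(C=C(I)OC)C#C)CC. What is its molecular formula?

Heavy atoms from the SMILES: 12 C, 1 I, 2 N, 2 O.
Implicit hydrogens by atom environment:
  6 × C: 1 H each → 6
  3 × C: no H
  2 × C: 3 H each → 6
  1 × C: 2 H
  1 × I: no H
  1 × N: 2 H
  1 × N: no H
  1 × O: 1 H
  1 × O: no H
  Total hydrogens = 17.
Molecular formula: C12H17IN2O2

C12H17IN2O2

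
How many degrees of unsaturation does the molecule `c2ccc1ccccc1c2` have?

Molecular formula from the SMILES: C10H8.
DoU = (2C + 2 + N − H − X)/2 = (2·10 + 2 + 0 − 8 − 0)/2 = 14/2 = 7.
(Structurally: 2 ring(s) + 5 π bond(s) = 7.)

7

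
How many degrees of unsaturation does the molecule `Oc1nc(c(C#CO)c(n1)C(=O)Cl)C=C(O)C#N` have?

Molecular formula from the SMILES: C10H4ClN3O4.
DoU = (2C + 2 + N − H − X)/2 = (2·10 + 2 + 3 − 4 − 1)/2 = 20/2 = 10.
(Structurally: 1 ring(s) + 9 π bond(s) = 10.)

10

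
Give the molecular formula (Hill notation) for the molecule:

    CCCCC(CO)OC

Heavy atoms from the SMILES: 7 C, 2 O.
Implicit hydrogens by atom environment:
  4 × C: 2 H each → 8
  2 × C: 3 H each → 6
  1 × C: 1 H
  1 × O: 1 H
  1 × O: no H
  Total hydrogens = 16.
Molecular formula: C7H16O2

C7H16O2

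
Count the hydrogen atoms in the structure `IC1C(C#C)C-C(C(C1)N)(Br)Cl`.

10

Hydrogens are implicit in SMILES; fill each atom to its normal valence:
  4 × C: 1 H each → 4
  2 × C: 2 H each → 4
  2 × C: no H
  1 × Br: no H
  1 × Cl: no H
  1 × I: no H
  1 × N: 2 H
  Total hydrogens = 10.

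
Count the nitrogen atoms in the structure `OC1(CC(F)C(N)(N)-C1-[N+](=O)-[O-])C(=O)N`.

4

The symbol for nitrogen appears 4 times in the SMILES.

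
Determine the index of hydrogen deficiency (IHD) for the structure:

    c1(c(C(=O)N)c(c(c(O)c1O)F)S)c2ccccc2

Molecular formula from the SMILES: C13H10FNO3S.
DoU = (2C + 2 + N − H − X)/2 = (2·13 + 2 + 1 − 10 − 1)/2 = 18/2 = 9.
(Structurally: 2 ring(s) + 7 π bond(s) = 9.)

9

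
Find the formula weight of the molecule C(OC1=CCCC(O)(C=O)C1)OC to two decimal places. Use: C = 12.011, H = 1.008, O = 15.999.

186.21

Molecular formula: C9H14O4.
M = 9×12.011 + 14×1.008 + 4×15.999 = 186.21 g/mol.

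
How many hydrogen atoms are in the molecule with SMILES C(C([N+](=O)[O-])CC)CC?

Hydrogens are implicit in SMILES; fill each atom to its normal valence:
  3 × C: 2 H each → 6
  2 × C: 3 H each → 6
  1 × C: 1 H
  1 × N (charge +1): no H
  1 × O: no H
  1 × O (charge -1): no H
  Total hydrogens = 13.

13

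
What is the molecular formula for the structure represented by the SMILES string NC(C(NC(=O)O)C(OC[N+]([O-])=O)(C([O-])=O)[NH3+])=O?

Heavy atoms from the SMILES: 6 C, 4 N, 8 O.
Implicit hydrogens by atom environment:
  5 × O: no H
  4 × C: no H
  2 × O (charge -1): no H
  1 × C: 2 H
  1 × C: 1 H
  1 × N (charge +1): 3 H
  1 × N: 2 H
  1 × N: 1 H
  1 × N (charge +1): no H
  1 × O: 1 H
  Total hydrogens = 10.
Molecular formula: C6H10N4O8

C6H10N4O8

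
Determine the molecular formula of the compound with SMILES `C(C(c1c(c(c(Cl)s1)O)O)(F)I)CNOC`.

C8H10ClFINO3S

Heavy atoms from the SMILES: 8 C, 1 Cl, 1 F, 1 I, 1 N, 3 O, 1 S.
Implicit hydrogens by atom environment:
  4 × C (aromatic): no H
  2 × C: 2 H each → 4
  2 × O: 1 H each → 2
  1 × C: 3 H
  1 × C: no H
  1 × Cl: no H
  1 × F: no H
  1 × I: no H
  1 × N: 1 H
  1 × O: no H
  1 × S (aromatic): no H
  Total hydrogens = 10.
Molecular formula: C8H10ClFINO3S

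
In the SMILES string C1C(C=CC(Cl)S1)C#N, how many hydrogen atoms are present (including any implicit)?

Hydrogens are implicit in SMILES; fill each atom to its normal valence:
  4 × C: 1 H each → 4
  1 × C: 2 H
  1 × C: no H
  1 × Cl: no H
  1 × N: no H
  1 × S: no H
  Total hydrogens = 6.

6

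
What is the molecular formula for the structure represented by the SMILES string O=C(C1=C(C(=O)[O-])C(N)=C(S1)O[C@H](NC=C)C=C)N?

Heavy atoms from the SMILES: 11 C, 3 N, 4 O, 1 S.
Implicit hydrogens by atom environment:
  4 × C (aromatic): no H
  3 × C: 1 H each → 3
  3 × O: no H
  2 × C: 2 H each → 4
  2 × C: no H
  2 × N: 2 H each → 4
  1 × N: 1 H
  1 × O (charge -1): no H
  1 × S (aromatic): no H
  Total hydrogens = 12.
Net charge -1.
Molecular formula: C11H12N3O4S-

C11H12N3O4S-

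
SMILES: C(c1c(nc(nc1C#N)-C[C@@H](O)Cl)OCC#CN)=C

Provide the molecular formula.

C12H11ClN4O2

Heavy atoms from the SMILES: 12 C, 1 Cl, 4 N, 2 O.
Implicit hydrogens by atom environment:
  4 × C (aromatic): no H
  3 × C: 2 H each → 6
  3 × C: no H
  2 × C: 1 H each → 2
  2 × N (aromatic): no H
  1 × Cl: no H
  1 × N: 2 H
  1 × N: no H
  1 × O: 1 H
  1 × O: no H
  Total hydrogens = 11.
Molecular formula: C12H11ClN4O2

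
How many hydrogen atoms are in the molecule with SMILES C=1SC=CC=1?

Hydrogens are implicit in SMILES; fill each atom to its normal valence:
  4 × C (aromatic): 1 H each → 4
  1 × S (aromatic): no H
  Total hydrogens = 4.

4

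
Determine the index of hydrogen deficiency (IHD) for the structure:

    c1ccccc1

Molecular formula from the SMILES: C6H6.
DoU = (2C + 2 + N − H − X)/2 = (2·6 + 2 + 0 − 6 − 0)/2 = 8/2 = 4.
(Structurally: 1 ring(s) + 3 π bond(s) = 4.)

4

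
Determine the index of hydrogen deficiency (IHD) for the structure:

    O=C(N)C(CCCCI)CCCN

Molecular formula from the SMILES: C9H19IN2O.
DoU = (2C + 2 + N − H − X)/2 = (2·9 + 2 + 2 − 19 − 1)/2 = 2/2 = 1.
(Structurally: 0 ring(s) + 1 π bond(s) = 1.)

1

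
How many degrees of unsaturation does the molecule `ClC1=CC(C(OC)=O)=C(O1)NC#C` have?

Molecular formula from the SMILES: C8H6ClNO3.
DoU = (2C + 2 + N − H − X)/2 = (2·8 + 2 + 1 − 6 − 1)/2 = 12/2 = 6.
(Structurally: 1 ring(s) + 5 π bond(s) = 6.)

6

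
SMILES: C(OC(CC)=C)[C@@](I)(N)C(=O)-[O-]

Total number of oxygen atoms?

3

The symbol for oxygen appears 3 times in the SMILES.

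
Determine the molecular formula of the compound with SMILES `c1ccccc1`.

C6H6

Heavy atoms from the SMILES: 6 C.
Implicit hydrogens by atom environment:
  6 × C (aromatic): 1 H each → 6
  Total hydrogens = 6.
Molecular formula: C6H6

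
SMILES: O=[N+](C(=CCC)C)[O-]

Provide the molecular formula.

Heavy atoms from the SMILES: 5 C, 1 N, 2 O.
Implicit hydrogens by atom environment:
  2 × C: 3 H each → 6
  1 × C: 2 H
  1 × C: 1 H
  1 × C: no H
  1 × N (charge +1): no H
  1 × O: no H
  1 × O (charge -1): no H
  Total hydrogens = 9.
Molecular formula: C5H9NO2

C5H9NO2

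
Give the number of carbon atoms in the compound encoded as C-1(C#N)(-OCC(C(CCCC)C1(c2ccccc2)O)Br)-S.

The symbol for carbon appears 16 times in the SMILES. Lowercase c denotes aromatic carbon and counts toward C.

16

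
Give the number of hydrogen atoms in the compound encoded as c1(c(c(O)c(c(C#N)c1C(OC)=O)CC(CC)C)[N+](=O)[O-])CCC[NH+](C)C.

28

Hydrogens are implicit in SMILES; fill each atom to its normal valence:
  6 × C (aromatic): no H
  5 × C: 3 H each → 15
  5 × C: 2 H each → 10
  3 × O: no H
  2 × C: no H
  1 × C: 1 H
  1 × N (charge +1): 1 H
  1 × N (charge +1): no H
  1 × N: no H
  1 × O: 1 H
  1 × O (charge -1): no H
  Total hydrogens = 28.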